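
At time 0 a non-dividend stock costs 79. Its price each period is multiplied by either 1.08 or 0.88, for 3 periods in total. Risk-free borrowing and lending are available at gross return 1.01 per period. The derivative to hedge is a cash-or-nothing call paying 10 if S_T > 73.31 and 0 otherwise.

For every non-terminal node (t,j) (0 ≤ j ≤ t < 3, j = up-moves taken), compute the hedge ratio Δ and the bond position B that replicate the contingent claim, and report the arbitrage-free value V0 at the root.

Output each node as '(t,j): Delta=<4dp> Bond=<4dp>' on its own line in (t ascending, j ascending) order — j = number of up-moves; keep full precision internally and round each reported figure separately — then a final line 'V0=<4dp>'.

(0,0): Delta=0.2823 Bond=-15.3305
(1,0): Delta=0.4629 Bond=-28.0365
(1,1): Delta=0.2031 Bond=-8.7246
(2,0): Delta=0.0000 Bond=0.0000
(2,1): Delta=0.6659 Bond=-43.5644
(2,2): Delta=0.0000 Bond=9.9010
V0=6.9713

Under the risk-neutral measure, an up-move has probability p* = (R−d)/(u−d) = 0.6500 and values discount at R = 1.01.
At expiry t=3: V(3,0)=0.0000, V(3,1)=0.0000, V(3,2)=10.0000, V(3,3)=10.0000
Node (2,0) S=61.1776: V=(p*·0.0000+(1−p*)·0.0000)/1.01=0.0000; Δ=(0.0000−0.0000)/(66.0718−53.8363)=0.0000; B=V−Δ·S=0.0000
Node (2,1) S=75.0816: V=(p*·10.0000+(1−p*)·0.0000)/1.01=6.4356; Δ=(10.0000−0.0000)/(81.0881−66.0718)=0.6659; B=V−Δ·S=-43.5644
Node (2,2) S=92.1456: V=(p*·10.0000+(1−p*)·10.0000)/1.01=9.9010; Δ=(10.0000−10.0000)/(99.5172−81.0881)=0.0000; B=V−Δ·S=9.9010
Node (1,0) S=69.5200: V=(p*·6.4356+(1−p*)·0.0000)/1.01=4.1418; Δ=(6.4356−0.0000)/(75.0816−61.1776)=0.4629; B=V−Δ·S=-28.0365
Node (1,1) S=85.3200: V=(p*·9.9010+(1−p*)·6.4356)/1.01=8.6021; Δ=(9.9010−6.4356)/(92.1456−75.0816)=0.2031; B=V−Δ·S=-8.7246
Node (0,0) S=79.0000: V=(p*·8.6021+(1−p*)·4.1418)/1.01=6.9713; Δ=(8.6021−4.1418)/(85.3200−69.5200)=0.2823; B=V−Δ·S=-15.3305
Each (Δ,B) replicates both successor values, so the strategy is self-financing and V0 is arbitrage-free.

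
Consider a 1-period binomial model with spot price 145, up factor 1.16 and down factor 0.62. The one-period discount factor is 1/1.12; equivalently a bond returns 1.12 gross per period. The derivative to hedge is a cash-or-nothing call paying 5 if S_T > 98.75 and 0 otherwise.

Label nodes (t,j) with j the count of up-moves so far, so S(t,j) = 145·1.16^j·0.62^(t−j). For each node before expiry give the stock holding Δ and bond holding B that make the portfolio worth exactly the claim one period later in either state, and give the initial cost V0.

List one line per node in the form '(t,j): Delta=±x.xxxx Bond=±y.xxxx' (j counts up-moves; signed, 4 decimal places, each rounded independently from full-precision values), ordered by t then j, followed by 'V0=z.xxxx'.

(0,0): Delta=0.0639 Bond=-5.1257
V0=4.1336

Since d<R<u, set p* = (R−d)/(u−d) = 0.9259; price each node as the discounted p*-expectation of its children.
Terminal values V(1,·): V(1,0)=0.0000, V(1,1)=5.0000
Node (0,0) S=145.0000: V=(p*·5.0000+(1−p*)·0.0000)/1.12=4.1336; Δ=(5.0000−0.0000)/(168.2000−89.9000)=0.0639; B=V−Δ·S=-5.1257
The time-0 hedge costs 4.1336, which is the no-arbitrage price.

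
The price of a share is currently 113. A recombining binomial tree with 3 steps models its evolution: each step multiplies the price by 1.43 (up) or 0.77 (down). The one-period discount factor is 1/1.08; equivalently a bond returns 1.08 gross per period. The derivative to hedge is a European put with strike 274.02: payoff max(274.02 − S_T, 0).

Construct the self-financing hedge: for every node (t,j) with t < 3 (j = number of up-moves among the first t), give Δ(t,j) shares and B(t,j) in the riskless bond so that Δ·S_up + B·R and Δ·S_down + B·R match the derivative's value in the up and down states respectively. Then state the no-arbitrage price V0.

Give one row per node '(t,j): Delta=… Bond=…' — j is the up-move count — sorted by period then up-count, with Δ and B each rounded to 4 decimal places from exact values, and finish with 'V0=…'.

(0,0): Delta=-0.8569 Bond=205.9991
(1,0): Delta=-1.0000 Bond=234.9280
(1,1): Delta=-0.7699 Bond=208.4238
(2,0): Delta=-1.0000 Bond=253.7222
(2,1): Delta=-1.0000 Bond=253.7222
(2,2): Delta=-0.6301 Bond=192.7797
V0=109.1666

Risk-neutral probability p* = (R−d)/(u−d) = (1.08−0.77)/(1.43−0.77) = 0.4697.
Terminal values V(3,·): V(3,0)=222.4318, V(3,1)=178.2133, V(3,2)=96.0933, V(3,3)=0.0000
Node (2,0) S=66.9977: V=(p*·178.2133+(1−p*)·222.4318)/1.08=186.7245; Δ=(178.2133−222.4318)/(95.8067−51.5882)=-1.0000; B=V−Δ·S=253.7222
Node (2,1) S=124.4243: V=(p*·96.0933+(1−p*)·178.2133)/1.08=129.2979; Δ=(96.0933−178.2133)/(177.9267−95.8067)=-1.0000; B=V−Δ·S=253.7222
Node (2,2) S=231.0737: V=(p*·0.0000+(1−p*)·96.0933)/1.08=47.1838; Δ=(0.0000−96.0933)/(330.4354−177.9267)=-0.6301; B=V−Δ·S=192.7797
Node (1,0) S=87.0100: V=(p*·129.2979+(1−p*)·186.7245)/1.08=147.9180; Δ=(129.2979−186.7245)/(124.4243−66.9977)=-1.0000; B=V−Δ·S=234.9280
Node (1,1) S=161.5900: V=(p*·47.1838+(1−p*)·129.2979)/1.08=84.0085; Δ=(47.1838−129.2979)/(231.0737−124.4243)=-0.7699; B=V−Δ·S=208.4238
Node (0,0) S=113.0000: V=(p*·84.0085+(1−p*)·147.9180)/1.08=109.1666; Δ=(84.0085−147.9180)/(161.5900−87.0100)=-0.8569; B=V−Δ·S=205.9991
Each (Δ,B) replicates both successor values, so the strategy is self-financing and V0 is arbitrage-free.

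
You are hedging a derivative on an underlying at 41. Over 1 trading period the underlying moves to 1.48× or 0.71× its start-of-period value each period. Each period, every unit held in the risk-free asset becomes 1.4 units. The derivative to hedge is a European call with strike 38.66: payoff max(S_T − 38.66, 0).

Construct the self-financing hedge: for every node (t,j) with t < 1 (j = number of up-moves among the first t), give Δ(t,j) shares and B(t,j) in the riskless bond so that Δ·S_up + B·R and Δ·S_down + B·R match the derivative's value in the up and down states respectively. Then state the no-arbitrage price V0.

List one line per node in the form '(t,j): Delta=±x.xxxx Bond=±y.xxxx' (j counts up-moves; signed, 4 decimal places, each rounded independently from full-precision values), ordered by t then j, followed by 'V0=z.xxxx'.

No-arbitrage ⇒ martingale measure with p* = (R−d)/(u−d) = 0.8961.
Payoff layer (t=1): V(1,0)=0.0000, V(1,1)=22.0200
Node (0,0) S=41.0000: V=(p*·22.0200+(1−p*)·0.0000)/1.4=14.0944; Δ=(22.0200−0.0000)/(60.6800−29.1100)=0.6975; B=V−Δ·S=-14.5030
Root portfolio cost Δ·41+B reproduces V0=14.0944.

(0,0): Delta=0.6975 Bond=-14.5030
V0=14.0944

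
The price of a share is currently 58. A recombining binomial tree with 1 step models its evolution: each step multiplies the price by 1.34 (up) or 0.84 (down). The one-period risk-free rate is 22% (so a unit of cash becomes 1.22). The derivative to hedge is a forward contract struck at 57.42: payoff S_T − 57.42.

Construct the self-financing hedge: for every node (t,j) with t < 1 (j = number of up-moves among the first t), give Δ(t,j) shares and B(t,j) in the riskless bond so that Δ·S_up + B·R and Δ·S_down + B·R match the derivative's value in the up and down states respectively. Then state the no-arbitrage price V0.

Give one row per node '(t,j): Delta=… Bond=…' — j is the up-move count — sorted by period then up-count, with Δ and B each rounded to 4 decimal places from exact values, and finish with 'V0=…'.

Since d<R<u, set p* = (R−d)/(u−d) = 0.7600; price each node as the discounted p*-expectation of its children.
Terminal payoffs: V(1,0)=-8.7000, V(1,1)=20.3000
  t=0,j=0: stock 58.0000 → up 77.7200 (V=20.3000), down 48.7200 (V=-8.7000). Price 10.9344; hedge Δ=1.0000, bond B=-47.0656.
The time-0 hedge costs 10.9344, which is the no-arbitrage price.

(0,0): Delta=1.0000 Bond=-47.0656
V0=10.9344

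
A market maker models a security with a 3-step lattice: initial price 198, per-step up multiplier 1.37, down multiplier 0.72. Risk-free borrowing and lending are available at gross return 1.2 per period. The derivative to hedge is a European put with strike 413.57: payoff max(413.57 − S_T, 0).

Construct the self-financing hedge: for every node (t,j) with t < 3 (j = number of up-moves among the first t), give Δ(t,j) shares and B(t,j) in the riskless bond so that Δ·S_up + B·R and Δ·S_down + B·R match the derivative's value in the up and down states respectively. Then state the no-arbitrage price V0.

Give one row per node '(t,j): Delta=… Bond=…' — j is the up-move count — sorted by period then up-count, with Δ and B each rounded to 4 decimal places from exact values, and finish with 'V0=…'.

No-arbitrage ⇒ martingale measure with p* = (R−d)/(u−d) = 0.7385.
Payoff layer (t=3): V(3,0)=339.6669, V(3,1)=272.9488, V(3,2)=145.9991, V(3,3)=0.0000
Node (2,0) S=102.6432: V=(p*·272.9488+(1−p*)·339.6669)/1.2=241.9985; Δ=(272.9488−339.6669)/(140.6212−73.9031)=-1.0000; B=V−Δ·S=344.6417
Node (2,1) S=195.3072: V=(p*·145.9991+(1−p*)·272.9488)/1.2=149.3345; Δ=(145.9991−272.9488)/(267.5709−140.6212)=-1.0000; B=V−Δ·S=344.6417
Node (2,2) S=371.6262: V=(p*·0.0000+(1−p*)·145.9991)/1.2=31.8203; Δ=(0.0000−145.9991)/(509.1279−267.5709)=-0.6044; B=V−Δ·S=256.4344
Node (1,0) S=142.5600: V=(p*·149.3345+(1−p*)·241.9985)/1.2=144.6414; Δ=(149.3345−241.9985)/(195.3072−102.6432)=-1.0000; B=V−Δ·S=287.2014
Node (1,1) S=271.2600: V=(p*·31.8203+(1−p*)·149.3345)/1.2=52.1290; Δ=(31.8203−149.3345)/(371.6262−195.3072)=-0.6665; B=V−Δ·S=232.9200
Node (0,0) S=198.0000: V=(p*·52.1290+(1−p*)·144.6414)/1.2=63.6038; Δ=(52.1290−144.6414)/(271.2600−142.5600)=-0.7188; B=V−Δ·S=205.9305
Root portfolio cost Δ·198+B reproduces V0=63.6038.

(0,0): Delta=-0.7188 Bond=205.9305
(1,0): Delta=-1.0000 Bond=287.2014
(1,1): Delta=-0.6665 Bond=232.9200
(2,0): Delta=-1.0000 Bond=344.6417
(2,1): Delta=-1.0000 Bond=344.6417
(2,2): Delta=-0.6044 Bond=256.4344
V0=63.6038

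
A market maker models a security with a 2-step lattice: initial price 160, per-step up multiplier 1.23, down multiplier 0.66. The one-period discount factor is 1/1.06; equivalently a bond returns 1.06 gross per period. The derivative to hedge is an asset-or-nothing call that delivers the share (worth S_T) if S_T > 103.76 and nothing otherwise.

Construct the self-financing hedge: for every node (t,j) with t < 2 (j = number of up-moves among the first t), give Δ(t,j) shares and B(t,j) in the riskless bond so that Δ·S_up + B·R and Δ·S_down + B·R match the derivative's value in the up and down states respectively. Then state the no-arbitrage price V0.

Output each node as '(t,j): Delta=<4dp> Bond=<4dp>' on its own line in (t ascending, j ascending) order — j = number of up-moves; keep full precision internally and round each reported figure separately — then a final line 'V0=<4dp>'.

(0,0): Delta=1.2150 Bond=-39.9209
(1,0): Delta=2.1579 Bond=-141.8836
(1,1): Delta=1.0000 Bond=0.0000
V0=154.4825

The replicating-portfolio and risk-neutral prices coincide; use p* = (1.06−0.66)/(1.23−0.66) = 0.7018 for the latter.
Payoff layer (t=2): V(2,0)=0.0000, V(2,1)=129.8880, V(2,2)=242.0640
Node (1,0) S=105.6000: V=(p*·129.8880+(1−p*)·0.0000)/1.06=85.9901; Δ=(129.8880−0.0000)/(129.8880−69.6960)=2.1579; B=V−Δ·S=-141.8836
Node (1,1) S=196.8000: V=(p*·242.0640+(1−p*)·129.8880)/1.06=196.8000; Δ=(242.0640−129.8880)/(242.0640−129.8880)=1.0000; B=V−Δ·S=0.0000
Node (0,0) S=160.0000: V=(p*·196.8000+(1−p*)·85.9901)/1.06=154.4825; Δ=(196.8000−85.9901)/(196.8000−105.6000)=1.2150; B=V−Δ·S=-39.9209
Self-financing check: at every node Δ·S+B equals the discounted successor values.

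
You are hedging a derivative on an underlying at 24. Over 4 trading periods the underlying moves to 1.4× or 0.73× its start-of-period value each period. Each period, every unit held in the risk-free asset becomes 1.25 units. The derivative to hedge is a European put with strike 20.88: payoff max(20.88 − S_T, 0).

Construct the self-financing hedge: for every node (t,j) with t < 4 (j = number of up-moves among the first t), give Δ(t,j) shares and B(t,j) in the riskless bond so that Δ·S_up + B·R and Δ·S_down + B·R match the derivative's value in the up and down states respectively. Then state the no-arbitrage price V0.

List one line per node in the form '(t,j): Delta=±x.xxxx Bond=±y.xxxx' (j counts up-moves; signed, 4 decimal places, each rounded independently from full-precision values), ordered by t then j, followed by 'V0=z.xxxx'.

(0,0): Delta=-0.0313 Bond=0.8760
(1,0): Delta=-0.1651 Bond=3.4392
(1,1): Delta=-0.0111 Bond=0.4187
(2,0): Delta=-0.6966 Bond=11.0969
(2,1): Delta=-0.0851 Bond=2.3380
(2,2): Delta=0.0000 Bond=0.0000
(3,0): Delta=-1.0000 Bond=16.7040
(3,1): Delta=-0.6509 Bond=13.0539
(3,2): Delta=0.0000 Bond=0.0000
(3,3): Delta=0.0000 Bond=0.0000
V0=0.1259

Since d<R<u, set p* = (R−d)/(u−d) = 0.7761; price each node as the discounted p*-expectation of its children.
Terminal values V(4,·): V(4,0)=14.0644, V(4,1)=7.8090, V(4,2)=0.0000, V(4,3)=0.0000, V(4,4)=0.0000
Node (3,0) S=9.3364: V=(p*·7.8090+(1−p*)·14.0644)/1.25=7.3676; Δ=(7.8090−14.0644)/(13.0710−6.8156)=-1.0000; B=V−Δ·S=16.7040
Node (3,1) S=17.9054: V=(p*·0.0000+(1−p*)·7.8090)/1.25=1.3986; Δ=(0.0000−7.8090)/(25.0676−13.0710)=-0.6509; B=V−Δ·S=13.0539
Node (3,2) S=34.3392: V=(p*·0.0000+(1−p*)·0.0000)/1.25=0.0000; Δ=(0.0000−0.0000)/(48.0749−25.0676)=0.0000; B=V−Δ·S=0.0000
Node (3,3) S=65.8560: V=(p*·0.0000+(1−p*)·0.0000)/1.25=0.0000; Δ=(0.0000−0.0000)/(92.1984−48.0749)=0.0000; B=V−Δ·S=0.0000
Node (2,0) S=12.7896: V=(p*·1.3986+(1−p*)·7.3676)/1.25=2.1880; Δ=(1.3986−7.3676)/(17.9054−9.3364)=-0.6966; B=V−Δ·S=11.0969
Node (2,1) S=24.5280: V=(p*·0.0000+(1−p*)·1.3986)/1.25=0.2505; Δ=(0.0000−1.3986)/(34.3392−17.9054)=-0.0851; B=V−Δ·S=2.3380
Node (2,2) S=47.0400: V=(p*·0.0000+(1−p*)·0.0000)/1.25=0.0000; Δ=(0.0000−0.0000)/(65.8560−34.3392)=0.0000; B=V−Δ·S=0.0000
Node (1,0) S=17.5200: V=(p*·0.2505+(1−p*)·2.1880)/1.25=0.5474; Δ=(0.2505−2.1880)/(24.5280−12.7896)=-0.1651; B=V−Δ·S=3.4392
Node (1,1) S=33.6000: V=(p*·0.0000+(1−p*)·0.2505)/1.25=0.0449; Δ=(0.0000−0.2505)/(47.0400−24.5280)=-0.0111; B=V−Δ·S=0.4187
Node (0,0) S=24.0000: V=(p*·0.0449+(1−p*)·0.5474)/1.25=0.1259; Δ=(0.0449−0.5474)/(33.6000−17.5200)=-0.0313; B=V−Δ·S=0.8760
Each (Δ,B) replicates both successor values, so the strategy is self-financing and V0 is arbitrage-free.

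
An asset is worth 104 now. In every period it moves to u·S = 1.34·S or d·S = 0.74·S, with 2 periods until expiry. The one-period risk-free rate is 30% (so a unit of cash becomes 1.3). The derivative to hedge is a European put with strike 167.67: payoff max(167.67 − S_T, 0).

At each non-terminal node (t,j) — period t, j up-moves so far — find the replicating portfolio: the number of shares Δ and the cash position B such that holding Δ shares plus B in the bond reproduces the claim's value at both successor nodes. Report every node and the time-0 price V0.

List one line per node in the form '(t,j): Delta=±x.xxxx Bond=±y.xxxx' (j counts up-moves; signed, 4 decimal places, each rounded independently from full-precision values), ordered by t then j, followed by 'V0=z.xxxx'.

(0,0): Delta=-0.7806 Bond=86.2222
(1,0): Delta=-1.0000 Bond=128.9769
(1,1): Delta=-0.7719 Bond=110.8826
V0=5.0439

The replicating-portfolio and risk-neutral prices coincide; use p* = (1.3−0.74)/(1.34−0.74) = 0.9333 for the latter.
Payoff layer (t=2): V(2,0)=110.7196, V(2,1)=64.5436, V(2,2)=0.0000
  t=1,j=0: stock 76.9600 → up 103.1264 (V=64.5436), down 56.9504 (V=110.7196). Price 52.0169; hedge Δ=-1.0000, bond B=128.9769.
  t=1,j=1: stock 139.3600 → up 186.7424 (V=0.0000), down 103.1264 (V=64.5436). Price 3.3099; hedge Δ=-0.7719, bond B=110.8826.
  t=0,j=0: stock 104.0000 → up 139.3600 (V=3.3099), down 76.9600 (V=52.0169). Price 5.0439; hedge Δ=-0.7806, bond B=86.2222.
The time-0 hedge costs 5.0439, which is the no-arbitrage price.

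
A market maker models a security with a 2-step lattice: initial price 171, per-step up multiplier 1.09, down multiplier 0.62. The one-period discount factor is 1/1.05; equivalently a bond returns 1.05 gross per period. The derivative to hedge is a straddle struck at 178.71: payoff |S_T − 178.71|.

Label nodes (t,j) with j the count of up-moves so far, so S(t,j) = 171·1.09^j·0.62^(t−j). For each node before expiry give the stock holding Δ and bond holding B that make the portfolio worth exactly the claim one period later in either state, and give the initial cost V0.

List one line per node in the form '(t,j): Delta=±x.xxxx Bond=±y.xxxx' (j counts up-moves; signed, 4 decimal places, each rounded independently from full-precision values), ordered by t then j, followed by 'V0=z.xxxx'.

(0,0): Delta=-0.4697 Bond=108.5544
(1,0): Delta=-1.0000 Bond=170.2000
(1,1): Delta=-0.4417 Bond=108.7525
V0=28.2284

The replicating-portfolio and risk-neutral prices coincide; use p* = (1.05−0.62)/(1.09−0.62) = 0.9149 for the latter.
Terminal payoffs: V(2,0)=112.9776, V(2,1)=63.1482, V(2,2)=24.4551
(1,0): S=106.0200. Δ = (V_up−V_dn)/(S_up−S_dn) = (63.1482−112.9776)/(115.5618−65.7324) = -1.0000. V = [p*·63.1482 + (1−p*)·112.9776]/1.05 = 64.1800. B = V − Δ·S = 170.2000.
(1,1): S=186.3900. Δ = (V_up−V_dn)/(S_up−S_dn) = (24.4551−63.1482)/(203.1651−115.5618) = -0.4417. V = [p*·24.4551 + (1−p*)·63.1482]/1.05 = 26.4268. B = V − Δ·S = 108.7525.
(0,0): S=171.0000. Δ = (V_up−V_dn)/(S_up−S_dn) = (26.4268−64.1800)/(186.3900−106.0200) = -0.4697. V = [p*·26.4268 + (1−p*)·64.1800]/1.05 = 28.2284. B = V − Δ·S = 108.5544.
Root portfolio cost Δ·171+B reproduces V0=28.2284.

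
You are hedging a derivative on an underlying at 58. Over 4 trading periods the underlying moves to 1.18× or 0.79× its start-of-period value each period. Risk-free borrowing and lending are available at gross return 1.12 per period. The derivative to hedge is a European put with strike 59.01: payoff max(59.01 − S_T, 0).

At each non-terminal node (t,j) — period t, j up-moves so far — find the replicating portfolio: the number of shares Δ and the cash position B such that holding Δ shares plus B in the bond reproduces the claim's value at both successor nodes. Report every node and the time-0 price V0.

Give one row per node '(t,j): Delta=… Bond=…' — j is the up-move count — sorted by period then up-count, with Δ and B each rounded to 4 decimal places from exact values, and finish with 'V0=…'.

No-arbitrage ⇒ martingale measure with p* = (R−d)/(u−d) = 0.8462.
Terminal values V(4,·): V(4,0)=36.4190, V(4,1)=25.2664, V(4,2)=8.6082, V(4,3)=0.0000, V(4,4)=0.0000
  t=3,j=0: stock 28.5963 → up 33.7436 (V=25.2664), down 22.5910 (V=36.4190). Price 24.0912; hedge Δ=-1.0000, bond B=52.6875.
  t=3,j=1: stock 42.7134 → up 50.4018 (V=8.6082), down 33.7436 (V=25.2664). Price 9.9741; hedge Δ=-1.0000, bond B=52.6875.
  t=3,j=2: stock 63.7998 → up 75.2837 (V=0.0000), down 50.4018 (V=8.6082). Price 1.1824; hedge Δ=-0.3460, bond B=23.2547.
  t=3,j=3: stock 95.2959 → up 112.4491 (V=0.0000), down 75.2837 (V=0.0000). Price 0.0000; hedge Δ=0.0000, bond B=0.0000.
  t=2,j=0: stock 36.1978 → up 42.7134 (V=9.9741), down 28.5963 (V=24.0912). Price 10.8446; hedge Δ=-1.0000, bond B=47.0424.
  t=2,j=1: stock 54.0676 → up 63.7998 (V=1.1824), down 42.7134 (V=9.9741). Price 2.2634; hedge Δ=-0.4169, bond B=24.8061.
  t=2,j=2: stock 80.7592 → up 95.2959 (V=0.0000), down 63.7998 (V=1.1824). Price 0.1624; hedge Δ=-0.0375, bond B=3.1943.
  t=1,j=0: stock 45.8200 → up 54.0676 (V=2.2634), down 36.1978 (V=10.8446). Price 3.1996; hedge Δ=-0.4802, bond B=25.2027.
  t=1,j=1: stock 68.4400 → up 80.7592 (V=0.1624), down 54.0676 (V=2.2634). Price 0.4336; hedge Δ=-0.0787, bond B=5.8207.
  t=0,j=0: stock 58.0000 → up 68.4400 (V=0.4336), down 45.8200 (V=3.1996). Price 0.7671; hedge Δ=-0.1223, bond B=7.8594.
The time-0 hedge costs 0.7671, which is the no-arbitrage price.

(0,0): Delta=-0.1223 Bond=7.8594
(1,0): Delta=-0.4802 Bond=25.2027
(1,1): Delta=-0.0787 Bond=5.8207
(2,0): Delta=-1.0000 Bond=47.0424
(2,1): Delta=-0.4169 Bond=24.8061
(2,2): Delta=-0.0375 Bond=3.1943
(3,0): Delta=-1.0000 Bond=52.6875
(3,1): Delta=-1.0000 Bond=52.6875
(3,2): Delta=-0.3460 Bond=23.2547
(3,3): Delta=0.0000 Bond=0.0000
V0=0.7671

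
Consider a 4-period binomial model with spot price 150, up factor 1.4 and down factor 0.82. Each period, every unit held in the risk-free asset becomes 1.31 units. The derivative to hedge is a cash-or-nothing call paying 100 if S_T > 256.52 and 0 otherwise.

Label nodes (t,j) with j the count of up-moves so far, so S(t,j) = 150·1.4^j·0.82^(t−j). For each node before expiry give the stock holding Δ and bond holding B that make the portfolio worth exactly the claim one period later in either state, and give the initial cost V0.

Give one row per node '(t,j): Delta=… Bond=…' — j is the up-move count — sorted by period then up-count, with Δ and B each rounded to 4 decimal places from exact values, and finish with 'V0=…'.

Since d<R<u, set p* = (R−d)/(u−d) = 0.8448; price each node as the discounted p*-expectation of its children.
Terminal values V(4,·): V(4,0)=0.0000, V(4,1)=0.0000, V(4,2)=0.0000, V(4,3)=100.0000, V(4,4)=100.0000
Node (3,0) S=82.7052: V=(p*·0.0000+(1−p*)·0.0000)/1.31=0.0000; Δ=(0.0000−0.0000)/(115.7873−67.8183)=0.0000; B=V−Δ·S=0.0000
Node (3,1) S=141.2040: V=(p*·0.0000+(1−p*)·0.0000)/1.31=0.0000; Δ=(0.0000−0.0000)/(197.6856−115.7873)=0.0000; B=V−Δ·S=0.0000
Node (3,2) S=241.0800: V=(p*·100.0000+(1−p*)·0.0000)/1.31=64.4907; Δ=(100.0000−0.0000)/(337.5120−197.6856)=0.7152; B=V−Δ·S=-107.9231
Node (3,3) S=411.6000: V=(p*·100.0000+(1−p*)·100.0000)/1.31=76.3359; Δ=(100.0000−100.0000)/(576.2400−337.5120)=0.0000; B=V−Δ·S=76.3359
Node (2,0) S=100.8600: V=(p*·0.0000+(1−p*)·0.0000)/1.31=0.0000; Δ=(0.0000−0.0000)/(141.2040−82.7052)=0.0000; B=V−Δ·S=0.0000
Node (2,1) S=172.2000: V=(p*·64.4907+(1−p*)·0.0000)/1.31=41.5904; Δ=(64.4907−0.0000)/(241.0800−141.2040)=0.6457; B=V−Δ·S=-69.6003
Node (2,2) S=294.0000: V=(p*·76.3359+(1−p*)·64.4907)/1.31=56.8686; Δ=(76.3359−64.4907)/(411.6000−241.0800)=0.0695; B=V−Δ·S=36.4458
Node (1,0) S=123.0000: V=(p*·41.5904+(1−p*)·0.0000)/1.31=26.8220; Δ=(41.5904−0.0000)/(172.2000−100.8600)=0.5830; B=V−Δ·S=-44.8857
Node (1,1) S=210.0000: V=(p*·56.8686+(1−p*)·41.5904)/1.31=41.6014; Δ=(56.8686−41.5904)/(294.0000−172.2000)=0.1254; B=V−Δ·S=15.2598
Node (0,0) S=150.0000: V=(p*·41.6014+(1−p*)·26.8220)/1.31=30.0061; Δ=(41.6014−26.8220)/(210.0000−123.0000)=0.1699; B=V−Δ·S=4.5243
Each (Δ,B) replicates both successor values, so the strategy is self-financing and V0 is arbitrage-free.

(0,0): Delta=0.1699 Bond=4.5243
(1,0): Delta=0.5830 Bond=-44.8857
(1,1): Delta=0.1254 Bond=15.2598
(2,0): Delta=0.0000 Bond=0.0000
(2,1): Delta=0.6457 Bond=-69.6003
(2,2): Delta=0.0695 Bond=36.4458
(3,0): Delta=0.0000 Bond=0.0000
(3,1): Delta=0.0000 Bond=0.0000
(3,2): Delta=0.7152 Bond=-107.9231
(3,3): Delta=0.0000 Bond=76.3359
V0=30.0061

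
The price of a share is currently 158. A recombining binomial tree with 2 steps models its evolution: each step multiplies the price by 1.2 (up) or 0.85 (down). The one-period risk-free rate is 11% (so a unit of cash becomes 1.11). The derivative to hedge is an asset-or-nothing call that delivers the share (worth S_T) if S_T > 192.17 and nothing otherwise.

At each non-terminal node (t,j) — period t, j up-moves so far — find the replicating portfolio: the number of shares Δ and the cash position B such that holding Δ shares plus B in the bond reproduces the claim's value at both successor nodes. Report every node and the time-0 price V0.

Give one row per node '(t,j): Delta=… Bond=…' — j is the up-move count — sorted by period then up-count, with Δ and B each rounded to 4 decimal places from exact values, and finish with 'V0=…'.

(0,0): Delta=2.7534 Bond=-333.1423
(1,0): Delta=0.0000 Bond=0.0000
(1,1): Delta=3.4286 Bond=-497.7915
V0=101.9024

The replicating-portfolio and risk-neutral prices coincide; use p* = (1.11−0.85)/(1.2−0.85) = 0.7429 for the latter.
At expiry t=2: V(2,0)=0.0000, V(2,1)=0.0000, V(2,2)=227.5200
Node (1,0) S=134.3000: V=(p*·0.0000+(1−p*)·0.0000)/1.11=0.0000; Δ=(0.0000−0.0000)/(161.1600−114.1550)=0.0000; B=V−Δ·S=0.0000
Node (1,1) S=189.6000: V=(p*·227.5200+(1−p*)·0.0000)/1.11=152.2656; Δ=(227.5200−0.0000)/(227.5200−161.1600)=3.4286; B=V−Δ·S=-497.7915
Node (0,0) S=158.0000: V=(p*·152.2656+(1−p*)·0.0000)/1.11=101.9024; Δ=(152.2656−0.0000)/(189.6000−134.3000)=2.7534; B=V−Δ·S=-333.1423
The time-0 hedge costs 101.9024, which is the no-arbitrage price.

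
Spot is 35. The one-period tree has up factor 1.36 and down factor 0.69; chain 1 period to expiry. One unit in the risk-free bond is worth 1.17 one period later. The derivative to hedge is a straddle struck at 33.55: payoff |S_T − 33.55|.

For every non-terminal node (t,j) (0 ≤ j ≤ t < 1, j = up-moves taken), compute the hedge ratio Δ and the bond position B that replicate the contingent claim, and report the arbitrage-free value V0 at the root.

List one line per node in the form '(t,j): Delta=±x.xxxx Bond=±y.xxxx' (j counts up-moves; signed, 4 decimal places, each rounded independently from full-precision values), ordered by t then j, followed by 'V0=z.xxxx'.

(0,0): Delta=0.1983 Bond=3.9412
V0=10.8815

Risk-neutral probability p* = (R−d)/(u−d) = (1.17−0.69)/(1.36−0.69) = 0.7164.
Payoff layer (t=1): V(1,0)=9.4000, V(1,1)=14.0500
(0,0): S=35.0000. Δ = (V_up−V_dn)/(S_up−S_dn) = (14.0500−9.4000)/(47.6000−24.1500) = 0.1983. V = [p*·14.0500 + (1−p*)·9.4000]/1.17 = 10.8815. B = V − Δ·S = 3.9412.
Root portfolio cost Δ·35+B reproduces V0=10.8815.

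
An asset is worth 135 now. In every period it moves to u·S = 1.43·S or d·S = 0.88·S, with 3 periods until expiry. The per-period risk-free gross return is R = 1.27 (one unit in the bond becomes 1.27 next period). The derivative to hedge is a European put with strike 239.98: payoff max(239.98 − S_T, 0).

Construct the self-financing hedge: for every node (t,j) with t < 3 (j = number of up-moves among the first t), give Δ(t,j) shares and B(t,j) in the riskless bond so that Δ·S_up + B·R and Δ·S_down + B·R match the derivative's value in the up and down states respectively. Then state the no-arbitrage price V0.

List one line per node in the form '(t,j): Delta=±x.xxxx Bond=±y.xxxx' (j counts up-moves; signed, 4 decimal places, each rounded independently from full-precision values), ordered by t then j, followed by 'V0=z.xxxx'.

(0,0): Delta=-0.3523 Bond=57.2967
(1,0): Delta=-0.9748 Bond=146.7099
(1,1): Delta=-0.1952 Bond=42.4312
(2,0): Delta=-1.0000 Bond=188.9606
(2,1): Delta=-0.9684 Bond=185.2389
(2,2): Delta=0.0000 Bond=0.0000
V0=9.7308

The replicating-portfolio and risk-neutral prices coincide; use p* = (1.27−0.88)/(1.43−0.88) = 0.7091 for the latter.
At expiry t=3: V(3,0)=147.9813, V(3,1)=90.4821, V(3,2)=0.0000, V(3,3)=0.0000
  t=2,j=0: stock 104.5440 → up 149.4979 (V=90.4821), down 91.9987 (V=147.9813). Price 84.4166; hedge Δ=-1.0000, bond B=188.9606.
  t=2,j=1: stock 169.8840 → up 242.9341 (V=0.0000), down 149.4979 (V=90.4821). Price 20.7260; hedge Δ=-0.9684, bond B=185.2389.
  t=2,j=2: stock 276.0615 → up 394.7679 (V=0.0000), down 242.9341 (V=0.0000). Price 0.0000; hedge Δ=0.0000, bond B=0.0000.
  t=1,j=0: stock 118.8000 → up 169.8840 (V=20.7260), down 104.5440 (V=84.4166). Price 30.9088; hedge Δ=-0.9748, bond B=146.7099.
  t=1,j=1: stock 193.0500 → up 276.0615 (V=0.0000), down 169.8840 (V=20.7260). Price 4.7476; hedge Δ=-0.1952, bond B=42.4312.
  t=0,j=0: stock 135.0000 → up 193.0500 (V=4.7476), down 118.8000 (V=30.9088). Price 9.7308; hedge Δ=-0.3523, bond B=57.2967.
Check: Δ(0,0)·S0 + B(0,0) = 9.7308 = V0.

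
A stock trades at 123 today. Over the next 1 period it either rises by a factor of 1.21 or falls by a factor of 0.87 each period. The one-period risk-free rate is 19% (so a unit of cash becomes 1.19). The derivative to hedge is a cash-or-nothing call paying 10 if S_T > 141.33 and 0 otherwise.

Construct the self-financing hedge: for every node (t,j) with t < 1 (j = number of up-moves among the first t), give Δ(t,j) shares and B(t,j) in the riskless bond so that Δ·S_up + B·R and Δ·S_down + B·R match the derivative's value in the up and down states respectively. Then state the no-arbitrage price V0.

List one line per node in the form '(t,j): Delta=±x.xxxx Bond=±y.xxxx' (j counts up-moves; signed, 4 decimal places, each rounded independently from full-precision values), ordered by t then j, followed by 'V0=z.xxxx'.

Since d<R<u, set p* = (R−d)/(u−d) = 0.9412; price each node as the discounted p*-expectation of its children.
Terminal payoffs: V(1,0)=0.0000, V(1,1)=10.0000
Node (0,0) S=123.0000: V=(p*·10.0000+(1−p*)·0.0000)/1.19=7.9090; Δ=(10.0000−0.0000)/(148.8300−107.0100)=0.2391; B=V−Δ·S=-21.5027
Self-financing check: at every node Δ·S+B equals the discounted successor values.

(0,0): Delta=0.2391 Bond=-21.5027
V0=7.9090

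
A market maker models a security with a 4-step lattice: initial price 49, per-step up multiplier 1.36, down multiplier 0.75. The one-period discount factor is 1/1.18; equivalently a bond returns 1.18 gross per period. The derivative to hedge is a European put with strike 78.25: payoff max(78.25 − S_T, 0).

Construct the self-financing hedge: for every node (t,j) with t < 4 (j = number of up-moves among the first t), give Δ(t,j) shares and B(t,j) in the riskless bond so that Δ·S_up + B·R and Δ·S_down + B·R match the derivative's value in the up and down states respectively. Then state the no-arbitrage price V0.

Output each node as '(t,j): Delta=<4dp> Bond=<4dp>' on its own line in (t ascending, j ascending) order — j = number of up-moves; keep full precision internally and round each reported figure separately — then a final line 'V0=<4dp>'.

Under the risk-neutral measure, an up-move has probability p* = (R−d)/(u−d) = 0.7049 and values discount at R = 1.18.
At expiry t=4: V(4,0)=62.7461, V(4,1)=50.1363, V(4,2)=27.2704, V(4,3)=0.0000, V(4,4)=0.0000
(3,0): S=20.6719. Δ = (V_up−V_dn)/(S_up−S_dn) = (50.1363−62.7461)/(28.1138−15.5039) = -1.0000. V = [p*·50.1363 + (1−p*)·62.7461]/1.18 = 45.6417. B = V − Δ·S = 66.3136.
(3,1): S=37.4850. Δ = (V_up−V_dn)/(S_up−S_dn) = (27.2704−50.1363)/(50.9796−28.1137) = -1.0000. V = [p*·27.2704 + (1−p*)·50.1363]/1.18 = 28.8286. B = V − Δ·S = 66.3136.
(3,2): S=67.9728. Δ = (V_up−V_dn)/(S_up−S_dn) = (0.0000−27.2704)/(92.4430−50.9796) = -0.6577. V = [p*·0.0000 + (1−p*)·27.2704]/1.18 = 6.8195. B = V − Δ·S = 51.5251.
(3,3): S=123.2573. Δ = (V_up−V_dn)/(S_up−S_dn) = (0.0000−0.0000)/(167.6300−92.4430) = 0.0000. V = [p*·0.0000 + (1−p*)·0.0000]/1.18 = 0.0000. B = V − Δ·S = 0.0000.
(2,0): S=27.5625. Δ = (V_up−V_dn)/(S_up−S_dn) = (28.8286−45.6417)/(37.4850−20.6719) = -1.0000. V = [p*·28.8286 + (1−p*)·45.6417]/1.18 = 28.6354. B = V − Δ·S = 56.1979.
(2,1): S=49.9800. Δ = (V_up−V_dn)/(S_up−S_dn) = (6.8195−28.8286)/(67.9728−37.4850) = -0.7219. V = [p*·6.8195 + (1−p*)·28.8286]/1.18 = 11.2830. B = V − Δ·S = 47.3635.
(2,2): S=90.6304. Δ = (V_up−V_dn)/(S_up−S_dn) = (0.0000−6.8195)/(123.2573−67.9728) = -0.1234. V = [p*·0.0000 + (1−p*)·6.8195]/1.18 = 1.7053. B = V − Δ·S = 12.8848.
(1,0): S=36.7500. Δ = (V_up−V_dn)/(S_up−S_dn) = (11.2830−28.6354)/(49.9800−27.5625) = -0.7741. V = [p*·11.2830 + (1−p*)·28.6354]/1.18 = 13.9012. B = V − Δ·S = 42.3478.
(1,1): S=66.6400. Δ = (V_up−V_dn)/(S_up−S_dn) = (1.7053−11.2830)/(90.6304−49.9800) = -0.2356. V = [p*·1.7053 + (1−p*)·11.2830]/1.18 = 3.8403. B = V − Δ·S = 19.5414.
(0,0): S=49.0000. Δ = (V_up−V_dn)/(S_up−S_dn) = (3.8403−13.9012)/(66.6400−36.7500) = -0.3366. V = [p*·3.8403 + (1−p*)·13.9012]/1.18 = 5.7704. B = V − Δ·S = 22.2637.
Self-financing check: at every node Δ·S+B equals the discounted successor values.

(0,0): Delta=-0.3366 Bond=22.2637
(1,0): Delta=-0.7741 Bond=42.3478
(1,1): Delta=-0.2356 Bond=19.5414
(2,0): Delta=-1.0000 Bond=56.1979
(2,1): Delta=-0.7219 Bond=47.3635
(2,2): Delta=-0.1234 Bond=12.8848
(3,0): Delta=-1.0000 Bond=66.3136
(3,1): Delta=-1.0000 Bond=66.3136
(3,2): Delta=-0.6577 Bond=51.5251
(3,3): Delta=0.0000 Bond=0.0000
V0=5.7704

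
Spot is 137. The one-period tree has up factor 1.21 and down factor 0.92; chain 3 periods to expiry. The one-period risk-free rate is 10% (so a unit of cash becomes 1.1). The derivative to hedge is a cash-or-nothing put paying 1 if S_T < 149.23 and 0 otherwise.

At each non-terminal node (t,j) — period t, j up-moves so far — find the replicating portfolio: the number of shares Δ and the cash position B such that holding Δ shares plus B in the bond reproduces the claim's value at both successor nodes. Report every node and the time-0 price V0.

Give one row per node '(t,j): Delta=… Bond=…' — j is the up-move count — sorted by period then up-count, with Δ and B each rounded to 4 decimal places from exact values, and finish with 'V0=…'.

The replicating-portfolio and risk-neutral prices coincide; use p* = (1.1−0.92)/(1.21−0.92) = 0.6207 for the latter.
Payoff layer (t=3): V(3,0)=1.0000, V(3,1)=1.0000, V(3,2)=0.0000, V(3,3)=0.0000
Node (2,0) S=115.9568: V=(p*·1.0000+(1−p*)·1.0000)/1.1=0.9091; Δ=(1.0000−1.0000)/(140.3077−106.6803)=0.0000; B=V−Δ·S=0.9091
Node (2,1) S=152.5084: V=(p*·0.0000+(1−p*)·1.0000)/1.1=0.3448; Δ=(0.0000−1.0000)/(184.5352−140.3077)=-0.0226; B=V−Δ·S=3.7931
Node (2,2) S=200.5817: V=(p*·0.0000+(1−p*)·0.0000)/1.1=0.0000; Δ=(0.0000−0.0000)/(242.7039−184.5352)=0.0000; B=V−Δ·S=0.0000
Node (1,0) S=126.0400: V=(p*·0.3448+(1−p*)·0.9091)/1.1=0.5081; Δ=(0.3448−0.9091)/(152.5084−115.9568)=-0.0154; B=V−Δ·S=2.4538
Node (1,1) S=165.7700: V=(p*·0.0000+(1−p*)·0.3448)/1.1=0.1189; Δ=(0.0000−0.3448)/(200.5817−152.5084)=-0.0072; B=V−Δ·S=1.3080
Node (0,0) S=137.0000: V=(p*·0.1189+(1−p*)·0.5081)/1.1=0.2423; Δ=(0.1189−0.5081)/(165.7700−126.0400)=-0.0098; B=V−Δ·S=1.5842
Each (Δ,B) replicates both successor values, so the strategy is self-financing and V0 is arbitrage-free.

(0,0): Delta=-0.0098 Bond=1.5842
(1,0): Delta=-0.0154 Bond=2.4538
(1,1): Delta=-0.0072 Bond=1.3080
(2,0): Delta=0.0000 Bond=0.9091
(2,1): Delta=-0.0226 Bond=3.7931
(2,2): Delta=0.0000 Bond=0.0000
V0=0.2423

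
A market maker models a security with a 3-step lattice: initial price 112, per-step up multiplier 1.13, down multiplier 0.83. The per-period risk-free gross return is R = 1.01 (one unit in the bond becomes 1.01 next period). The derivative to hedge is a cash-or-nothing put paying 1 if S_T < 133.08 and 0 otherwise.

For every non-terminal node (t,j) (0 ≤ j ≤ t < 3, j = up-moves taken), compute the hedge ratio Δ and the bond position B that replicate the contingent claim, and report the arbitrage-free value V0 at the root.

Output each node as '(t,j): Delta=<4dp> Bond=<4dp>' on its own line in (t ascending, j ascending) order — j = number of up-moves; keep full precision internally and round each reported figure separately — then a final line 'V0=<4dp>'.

Risk-neutral probability p* = (R−d)/(u−d) = (1.01−0.83)/(1.13−0.83) = 0.6000.
Payoff layer (t=3): V(3,0)=1.0000, V(3,1)=1.0000, V(3,2)=1.0000, V(3,3)=0.0000
(2,0): S=77.1568. Δ = (V_up−V_dn)/(S_up−S_dn) = (1.0000−1.0000)/(87.1872−64.0401) = 0.0000. V = [p*·1.0000 + (1−p*)·1.0000]/1.01 = 0.9901. B = V − Δ·S = 0.9901.
(2,1): S=105.0448. Δ = (V_up−V_dn)/(S_up−S_dn) = (1.0000−1.0000)/(118.7006−87.1872) = 0.0000. V = [p*·1.0000 + (1−p*)·1.0000]/1.01 = 0.9901. B = V − Δ·S = 0.9901.
(2,2): S=143.0128. Δ = (V_up−V_dn)/(S_up−S_dn) = (0.0000−1.0000)/(161.6045−118.7006) = -0.0233. V = [p*·0.0000 + (1−p*)·1.0000]/1.01 = 0.3960. B = V − Δ·S = 3.7294.
(1,0): S=92.9600. Δ = (V_up−V_dn)/(S_up−S_dn) = (0.9901−0.9901)/(105.0448−77.1568) = 0.0000. V = [p*·0.9901 + (1−p*)·0.9901]/1.01 = 0.9803. B = V − Δ·S = 0.9803.
(1,1): S=126.5600. Δ = (V_up−V_dn)/(S_up−S_dn) = (0.3960−0.9901)/(143.0128−105.0448) = -0.0156. V = [p*·0.3960 + (1−p*)·0.9901]/1.01 = 0.6274. B = V − Δ·S = 2.6076.
(0,0): S=112.0000. Δ = (V_up−V_dn)/(S_up−S_dn) = (0.6274−0.9803)/(126.5600−92.9600) = -0.0105. V = [p*·0.6274 + (1−p*)·0.9803]/1.01 = 0.7609. B = V − Δ·S = 1.9373.
Each (Δ,B) replicates both successor values, so the strategy is self-financing and V0 is arbitrage-free.

(0,0): Delta=-0.0105 Bond=1.9373
(1,0): Delta=0.0000 Bond=0.9803
(1,1): Delta=-0.0156 Bond=2.6076
(2,0): Delta=0.0000 Bond=0.9901
(2,1): Delta=0.0000 Bond=0.9901
(2,2): Delta=-0.0233 Bond=3.7294
V0=0.7609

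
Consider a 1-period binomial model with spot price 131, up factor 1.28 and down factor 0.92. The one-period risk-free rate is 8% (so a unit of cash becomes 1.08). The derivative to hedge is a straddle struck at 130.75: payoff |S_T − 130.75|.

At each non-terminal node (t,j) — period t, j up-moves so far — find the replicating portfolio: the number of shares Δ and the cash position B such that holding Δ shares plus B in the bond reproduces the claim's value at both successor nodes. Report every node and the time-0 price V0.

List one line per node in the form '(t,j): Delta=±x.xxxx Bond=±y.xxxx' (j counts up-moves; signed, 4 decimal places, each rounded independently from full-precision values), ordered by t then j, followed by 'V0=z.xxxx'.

Risk-neutral probability p* = (R−d)/(u−d) = (1.08−0.92)/(1.28−0.92) = 0.4444.
At expiry t=1: V(1,0)=10.2300, V(1,1)=36.9300
Node (0,0) S=131.0000: V=(p*·36.9300+(1−p*)·10.2300)/1.08=20.4599; Δ=(36.9300−10.2300)/(167.6800−120.5200)=0.5662; B=V−Δ·S=-53.7068
Self-financing check: at every node Δ·S+B equals the discounted successor values.

(0,0): Delta=0.5662 Bond=-53.7068
V0=20.4599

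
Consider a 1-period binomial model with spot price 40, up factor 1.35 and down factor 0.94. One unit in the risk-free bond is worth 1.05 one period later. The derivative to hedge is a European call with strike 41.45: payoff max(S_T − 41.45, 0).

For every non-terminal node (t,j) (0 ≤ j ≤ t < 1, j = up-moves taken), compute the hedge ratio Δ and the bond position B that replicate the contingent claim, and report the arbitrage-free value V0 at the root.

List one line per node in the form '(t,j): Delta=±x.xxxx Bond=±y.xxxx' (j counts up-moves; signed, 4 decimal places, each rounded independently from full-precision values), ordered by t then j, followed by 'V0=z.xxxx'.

(0,0): Delta=0.7652 Bond=-27.4030
V0=3.2067

The replicating-portfolio and risk-neutral prices coincide; use p* = (1.05−0.94)/(1.35−0.94) = 0.2683 for the latter.
Terminal payoffs: V(1,0)=0.0000, V(1,1)=12.5500
  t=0,j=0: stock 40.0000 → up 54.0000 (V=12.5500), down 37.6000 (V=0.0000). Price 3.2067; hedge Δ=0.7652, bond B=-27.4030.
Check: Δ(0,0)·S0 + B(0,0) = 3.2067 = V0.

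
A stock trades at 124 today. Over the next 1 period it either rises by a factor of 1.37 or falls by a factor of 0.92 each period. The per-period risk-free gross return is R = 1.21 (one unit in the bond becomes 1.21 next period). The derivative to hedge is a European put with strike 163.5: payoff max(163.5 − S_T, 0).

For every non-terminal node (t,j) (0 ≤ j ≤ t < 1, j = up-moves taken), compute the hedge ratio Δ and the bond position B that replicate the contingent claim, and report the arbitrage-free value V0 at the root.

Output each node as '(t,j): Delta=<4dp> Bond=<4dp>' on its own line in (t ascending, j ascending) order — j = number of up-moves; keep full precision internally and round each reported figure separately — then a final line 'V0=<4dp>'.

(0,0): Delta=-0.8857 Bond=124.3442
V0=14.5219

No-arbitrage ⇒ martingale measure with p* = (R−d)/(u−d) = 0.6444.
At expiry t=1: V(1,0)=49.4200, V(1,1)=0.0000
Node (0,0) S=124.0000: V=(p*·0.0000+(1−p*)·49.4200)/1.21=14.5219; Δ=(0.0000−49.4200)/(169.8800−114.0800)=-0.8857; B=V−Δ·S=124.3442
Each (Δ,B) replicates both successor values, so the strategy is self-financing and V0 is arbitrage-free.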